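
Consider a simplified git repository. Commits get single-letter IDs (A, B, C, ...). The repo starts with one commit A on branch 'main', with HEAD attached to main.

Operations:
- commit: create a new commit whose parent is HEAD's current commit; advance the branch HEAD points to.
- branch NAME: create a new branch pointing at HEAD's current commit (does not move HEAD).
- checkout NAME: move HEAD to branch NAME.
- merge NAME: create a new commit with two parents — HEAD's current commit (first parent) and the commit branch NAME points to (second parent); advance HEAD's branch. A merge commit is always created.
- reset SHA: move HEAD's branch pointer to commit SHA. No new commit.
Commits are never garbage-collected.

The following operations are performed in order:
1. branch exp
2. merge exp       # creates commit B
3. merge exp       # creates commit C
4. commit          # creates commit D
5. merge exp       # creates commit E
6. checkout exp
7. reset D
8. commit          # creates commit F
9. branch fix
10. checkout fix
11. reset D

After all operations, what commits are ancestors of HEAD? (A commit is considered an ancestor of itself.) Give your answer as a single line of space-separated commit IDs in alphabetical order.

Answer: A B C D

Derivation:
After op 1 (branch): HEAD=main@A [exp=A main=A]
After op 2 (merge): HEAD=main@B [exp=A main=B]
After op 3 (merge): HEAD=main@C [exp=A main=C]
After op 4 (commit): HEAD=main@D [exp=A main=D]
After op 5 (merge): HEAD=main@E [exp=A main=E]
After op 6 (checkout): HEAD=exp@A [exp=A main=E]
After op 7 (reset): HEAD=exp@D [exp=D main=E]
After op 8 (commit): HEAD=exp@F [exp=F main=E]
After op 9 (branch): HEAD=exp@F [exp=F fix=F main=E]
After op 10 (checkout): HEAD=fix@F [exp=F fix=F main=E]
After op 11 (reset): HEAD=fix@D [exp=F fix=D main=E]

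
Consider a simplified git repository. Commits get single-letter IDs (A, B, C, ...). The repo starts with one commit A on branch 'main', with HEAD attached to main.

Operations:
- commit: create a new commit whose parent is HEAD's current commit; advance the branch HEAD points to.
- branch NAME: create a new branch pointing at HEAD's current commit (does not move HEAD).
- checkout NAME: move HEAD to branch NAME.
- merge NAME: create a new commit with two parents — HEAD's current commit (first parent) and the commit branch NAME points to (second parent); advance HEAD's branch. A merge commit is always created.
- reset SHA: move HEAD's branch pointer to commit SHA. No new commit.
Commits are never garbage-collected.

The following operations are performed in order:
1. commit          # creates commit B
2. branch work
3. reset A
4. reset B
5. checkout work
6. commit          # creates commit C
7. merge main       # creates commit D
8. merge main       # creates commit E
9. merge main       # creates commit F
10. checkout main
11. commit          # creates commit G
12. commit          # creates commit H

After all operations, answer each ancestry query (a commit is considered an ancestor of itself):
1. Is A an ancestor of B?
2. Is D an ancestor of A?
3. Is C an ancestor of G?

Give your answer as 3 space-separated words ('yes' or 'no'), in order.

Answer: yes no no

Derivation:
After op 1 (commit): HEAD=main@B [main=B]
After op 2 (branch): HEAD=main@B [main=B work=B]
After op 3 (reset): HEAD=main@A [main=A work=B]
After op 4 (reset): HEAD=main@B [main=B work=B]
After op 5 (checkout): HEAD=work@B [main=B work=B]
After op 6 (commit): HEAD=work@C [main=B work=C]
After op 7 (merge): HEAD=work@D [main=B work=D]
After op 8 (merge): HEAD=work@E [main=B work=E]
After op 9 (merge): HEAD=work@F [main=B work=F]
After op 10 (checkout): HEAD=main@B [main=B work=F]
After op 11 (commit): HEAD=main@G [main=G work=F]
After op 12 (commit): HEAD=main@H [main=H work=F]
ancestors(B) = {A,B}; A in? yes
ancestors(A) = {A}; D in? no
ancestors(G) = {A,B,G}; C in? no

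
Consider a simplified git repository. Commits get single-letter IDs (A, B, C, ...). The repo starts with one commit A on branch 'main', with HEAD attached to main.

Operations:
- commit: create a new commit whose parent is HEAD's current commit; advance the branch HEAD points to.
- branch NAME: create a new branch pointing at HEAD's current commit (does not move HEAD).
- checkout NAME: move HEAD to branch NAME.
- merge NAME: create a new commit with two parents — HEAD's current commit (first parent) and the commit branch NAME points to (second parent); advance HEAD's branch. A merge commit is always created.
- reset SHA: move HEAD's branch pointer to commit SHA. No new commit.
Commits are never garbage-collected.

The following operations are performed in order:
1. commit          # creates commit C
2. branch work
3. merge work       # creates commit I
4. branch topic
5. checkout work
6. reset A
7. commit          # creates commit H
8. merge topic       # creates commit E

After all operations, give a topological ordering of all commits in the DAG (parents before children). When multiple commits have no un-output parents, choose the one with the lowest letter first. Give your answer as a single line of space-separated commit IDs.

Answer: A C H I E

Derivation:
After op 1 (commit): HEAD=main@C [main=C]
After op 2 (branch): HEAD=main@C [main=C work=C]
After op 3 (merge): HEAD=main@I [main=I work=C]
After op 4 (branch): HEAD=main@I [main=I topic=I work=C]
After op 5 (checkout): HEAD=work@C [main=I topic=I work=C]
After op 6 (reset): HEAD=work@A [main=I topic=I work=A]
After op 7 (commit): HEAD=work@H [main=I topic=I work=H]
After op 8 (merge): HEAD=work@E [main=I topic=I work=E]
commit A: parents=[]
commit C: parents=['A']
commit E: parents=['H', 'I']
commit H: parents=['A']
commit I: parents=['C', 'C']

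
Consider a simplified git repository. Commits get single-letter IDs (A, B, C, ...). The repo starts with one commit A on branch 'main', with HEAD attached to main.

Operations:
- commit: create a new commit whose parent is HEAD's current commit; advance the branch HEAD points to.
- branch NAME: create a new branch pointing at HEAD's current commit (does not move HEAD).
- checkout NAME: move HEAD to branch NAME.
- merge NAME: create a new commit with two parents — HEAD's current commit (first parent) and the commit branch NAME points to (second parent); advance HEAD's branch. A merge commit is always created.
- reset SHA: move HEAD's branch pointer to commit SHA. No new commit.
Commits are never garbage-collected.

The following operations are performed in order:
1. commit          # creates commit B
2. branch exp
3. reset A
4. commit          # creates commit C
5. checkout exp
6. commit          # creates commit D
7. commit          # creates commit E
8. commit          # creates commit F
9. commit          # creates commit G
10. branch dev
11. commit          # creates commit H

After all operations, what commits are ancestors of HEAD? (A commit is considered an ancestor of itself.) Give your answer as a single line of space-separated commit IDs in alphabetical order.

Answer: A B D E F G H

Derivation:
After op 1 (commit): HEAD=main@B [main=B]
After op 2 (branch): HEAD=main@B [exp=B main=B]
After op 3 (reset): HEAD=main@A [exp=B main=A]
After op 4 (commit): HEAD=main@C [exp=B main=C]
After op 5 (checkout): HEAD=exp@B [exp=B main=C]
After op 6 (commit): HEAD=exp@D [exp=D main=C]
After op 7 (commit): HEAD=exp@E [exp=E main=C]
After op 8 (commit): HEAD=exp@F [exp=F main=C]
After op 9 (commit): HEAD=exp@G [exp=G main=C]
After op 10 (branch): HEAD=exp@G [dev=G exp=G main=C]
After op 11 (commit): HEAD=exp@H [dev=G exp=H main=C]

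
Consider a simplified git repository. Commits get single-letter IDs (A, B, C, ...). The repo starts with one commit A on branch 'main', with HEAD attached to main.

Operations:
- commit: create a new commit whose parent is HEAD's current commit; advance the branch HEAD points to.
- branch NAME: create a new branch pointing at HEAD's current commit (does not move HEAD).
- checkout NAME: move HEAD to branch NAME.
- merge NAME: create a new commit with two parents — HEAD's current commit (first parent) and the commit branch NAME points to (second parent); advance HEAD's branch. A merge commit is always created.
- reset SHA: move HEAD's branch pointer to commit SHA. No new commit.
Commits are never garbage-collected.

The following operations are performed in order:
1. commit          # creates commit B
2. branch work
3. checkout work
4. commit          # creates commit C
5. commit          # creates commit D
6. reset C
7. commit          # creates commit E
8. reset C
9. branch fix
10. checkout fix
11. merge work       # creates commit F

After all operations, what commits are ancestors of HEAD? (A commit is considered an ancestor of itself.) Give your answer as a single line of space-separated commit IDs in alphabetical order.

After op 1 (commit): HEAD=main@B [main=B]
After op 2 (branch): HEAD=main@B [main=B work=B]
After op 3 (checkout): HEAD=work@B [main=B work=B]
After op 4 (commit): HEAD=work@C [main=B work=C]
After op 5 (commit): HEAD=work@D [main=B work=D]
After op 6 (reset): HEAD=work@C [main=B work=C]
After op 7 (commit): HEAD=work@E [main=B work=E]
After op 8 (reset): HEAD=work@C [main=B work=C]
After op 9 (branch): HEAD=work@C [fix=C main=B work=C]
After op 10 (checkout): HEAD=fix@C [fix=C main=B work=C]
After op 11 (merge): HEAD=fix@F [fix=F main=B work=C]

Answer: A B C F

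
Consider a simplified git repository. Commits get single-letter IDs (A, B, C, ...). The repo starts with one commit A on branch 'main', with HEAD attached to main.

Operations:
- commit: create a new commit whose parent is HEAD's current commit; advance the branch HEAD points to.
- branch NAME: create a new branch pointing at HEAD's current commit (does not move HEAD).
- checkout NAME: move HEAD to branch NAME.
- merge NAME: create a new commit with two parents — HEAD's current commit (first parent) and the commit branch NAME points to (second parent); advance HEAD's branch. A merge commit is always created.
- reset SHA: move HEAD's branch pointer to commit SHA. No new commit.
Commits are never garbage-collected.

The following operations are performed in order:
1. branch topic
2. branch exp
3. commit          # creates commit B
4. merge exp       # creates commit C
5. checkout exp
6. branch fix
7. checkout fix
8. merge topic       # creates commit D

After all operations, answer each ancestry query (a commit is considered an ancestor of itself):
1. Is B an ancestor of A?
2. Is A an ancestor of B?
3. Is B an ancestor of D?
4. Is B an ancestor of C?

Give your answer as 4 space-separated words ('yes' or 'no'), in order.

Answer: no yes no yes

Derivation:
After op 1 (branch): HEAD=main@A [main=A topic=A]
After op 2 (branch): HEAD=main@A [exp=A main=A topic=A]
After op 3 (commit): HEAD=main@B [exp=A main=B topic=A]
After op 4 (merge): HEAD=main@C [exp=A main=C topic=A]
After op 5 (checkout): HEAD=exp@A [exp=A main=C topic=A]
After op 6 (branch): HEAD=exp@A [exp=A fix=A main=C topic=A]
After op 7 (checkout): HEAD=fix@A [exp=A fix=A main=C topic=A]
After op 8 (merge): HEAD=fix@D [exp=A fix=D main=C topic=A]
ancestors(A) = {A}; B in? no
ancestors(B) = {A,B}; A in? yes
ancestors(D) = {A,D}; B in? no
ancestors(C) = {A,B,C}; B in? yes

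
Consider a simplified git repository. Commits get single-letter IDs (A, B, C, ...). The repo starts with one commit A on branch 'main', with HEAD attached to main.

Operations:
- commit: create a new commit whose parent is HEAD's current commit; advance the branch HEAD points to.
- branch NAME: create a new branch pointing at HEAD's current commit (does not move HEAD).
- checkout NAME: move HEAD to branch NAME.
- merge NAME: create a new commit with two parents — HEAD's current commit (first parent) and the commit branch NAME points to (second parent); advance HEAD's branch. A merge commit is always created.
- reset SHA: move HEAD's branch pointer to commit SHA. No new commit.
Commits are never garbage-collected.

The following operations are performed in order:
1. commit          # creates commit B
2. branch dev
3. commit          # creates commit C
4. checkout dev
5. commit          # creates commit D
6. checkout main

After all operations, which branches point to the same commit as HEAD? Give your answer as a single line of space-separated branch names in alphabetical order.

After op 1 (commit): HEAD=main@B [main=B]
After op 2 (branch): HEAD=main@B [dev=B main=B]
After op 3 (commit): HEAD=main@C [dev=B main=C]
After op 4 (checkout): HEAD=dev@B [dev=B main=C]
After op 5 (commit): HEAD=dev@D [dev=D main=C]
After op 6 (checkout): HEAD=main@C [dev=D main=C]

Answer: main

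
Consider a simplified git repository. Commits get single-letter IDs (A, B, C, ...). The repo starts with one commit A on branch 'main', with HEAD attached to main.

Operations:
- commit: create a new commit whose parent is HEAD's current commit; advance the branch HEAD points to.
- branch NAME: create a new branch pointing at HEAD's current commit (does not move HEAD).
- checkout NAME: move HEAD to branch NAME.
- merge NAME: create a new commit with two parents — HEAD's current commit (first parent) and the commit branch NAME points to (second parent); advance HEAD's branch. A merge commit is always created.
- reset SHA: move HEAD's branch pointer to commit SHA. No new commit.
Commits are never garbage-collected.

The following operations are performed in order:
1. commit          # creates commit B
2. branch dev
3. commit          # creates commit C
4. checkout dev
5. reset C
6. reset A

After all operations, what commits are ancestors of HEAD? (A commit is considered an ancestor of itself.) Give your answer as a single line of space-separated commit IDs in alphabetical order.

Answer: A

Derivation:
After op 1 (commit): HEAD=main@B [main=B]
After op 2 (branch): HEAD=main@B [dev=B main=B]
After op 3 (commit): HEAD=main@C [dev=B main=C]
After op 4 (checkout): HEAD=dev@B [dev=B main=C]
After op 5 (reset): HEAD=dev@C [dev=C main=C]
After op 6 (reset): HEAD=dev@A [dev=A main=C]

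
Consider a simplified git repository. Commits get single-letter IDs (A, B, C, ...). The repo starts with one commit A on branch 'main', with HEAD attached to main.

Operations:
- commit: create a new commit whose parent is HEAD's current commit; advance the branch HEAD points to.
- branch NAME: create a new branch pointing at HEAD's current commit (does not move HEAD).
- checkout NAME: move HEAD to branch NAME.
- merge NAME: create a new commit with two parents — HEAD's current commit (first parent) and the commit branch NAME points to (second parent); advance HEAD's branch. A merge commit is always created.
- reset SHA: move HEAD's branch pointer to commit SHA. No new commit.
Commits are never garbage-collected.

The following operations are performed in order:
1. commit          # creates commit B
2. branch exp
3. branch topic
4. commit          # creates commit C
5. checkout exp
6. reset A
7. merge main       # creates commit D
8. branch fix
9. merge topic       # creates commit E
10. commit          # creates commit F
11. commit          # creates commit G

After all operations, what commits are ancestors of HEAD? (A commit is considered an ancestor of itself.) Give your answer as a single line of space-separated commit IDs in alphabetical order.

Answer: A B C D E F G

Derivation:
After op 1 (commit): HEAD=main@B [main=B]
After op 2 (branch): HEAD=main@B [exp=B main=B]
After op 3 (branch): HEAD=main@B [exp=B main=B topic=B]
After op 4 (commit): HEAD=main@C [exp=B main=C topic=B]
After op 5 (checkout): HEAD=exp@B [exp=B main=C topic=B]
After op 6 (reset): HEAD=exp@A [exp=A main=C topic=B]
After op 7 (merge): HEAD=exp@D [exp=D main=C topic=B]
After op 8 (branch): HEAD=exp@D [exp=D fix=D main=C topic=B]
After op 9 (merge): HEAD=exp@E [exp=E fix=D main=C topic=B]
After op 10 (commit): HEAD=exp@F [exp=F fix=D main=C topic=B]
After op 11 (commit): HEAD=exp@G [exp=G fix=D main=C topic=B]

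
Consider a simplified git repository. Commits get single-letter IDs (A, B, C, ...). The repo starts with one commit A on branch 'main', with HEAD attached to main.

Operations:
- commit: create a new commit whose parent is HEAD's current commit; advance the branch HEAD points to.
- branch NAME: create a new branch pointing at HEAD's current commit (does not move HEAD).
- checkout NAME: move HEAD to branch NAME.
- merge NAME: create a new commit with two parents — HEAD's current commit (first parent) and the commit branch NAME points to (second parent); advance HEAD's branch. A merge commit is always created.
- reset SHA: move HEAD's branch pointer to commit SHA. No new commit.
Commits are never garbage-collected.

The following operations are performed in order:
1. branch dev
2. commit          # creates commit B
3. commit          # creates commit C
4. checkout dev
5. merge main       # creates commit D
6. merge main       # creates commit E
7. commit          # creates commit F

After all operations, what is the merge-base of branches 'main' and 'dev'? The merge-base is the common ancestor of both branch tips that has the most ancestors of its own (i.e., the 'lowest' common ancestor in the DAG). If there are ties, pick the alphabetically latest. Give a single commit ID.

Answer: C

Derivation:
After op 1 (branch): HEAD=main@A [dev=A main=A]
After op 2 (commit): HEAD=main@B [dev=A main=B]
After op 3 (commit): HEAD=main@C [dev=A main=C]
After op 4 (checkout): HEAD=dev@A [dev=A main=C]
After op 5 (merge): HEAD=dev@D [dev=D main=C]
After op 6 (merge): HEAD=dev@E [dev=E main=C]
After op 7 (commit): HEAD=dev@F [dev=F main=C]
ancestors(main=C): ['A', 'B', 'C']
ancestors(dev=F): ['A', 'B', 'C', 'D', 'E', 'F']
common: ['A', 'B', 'C']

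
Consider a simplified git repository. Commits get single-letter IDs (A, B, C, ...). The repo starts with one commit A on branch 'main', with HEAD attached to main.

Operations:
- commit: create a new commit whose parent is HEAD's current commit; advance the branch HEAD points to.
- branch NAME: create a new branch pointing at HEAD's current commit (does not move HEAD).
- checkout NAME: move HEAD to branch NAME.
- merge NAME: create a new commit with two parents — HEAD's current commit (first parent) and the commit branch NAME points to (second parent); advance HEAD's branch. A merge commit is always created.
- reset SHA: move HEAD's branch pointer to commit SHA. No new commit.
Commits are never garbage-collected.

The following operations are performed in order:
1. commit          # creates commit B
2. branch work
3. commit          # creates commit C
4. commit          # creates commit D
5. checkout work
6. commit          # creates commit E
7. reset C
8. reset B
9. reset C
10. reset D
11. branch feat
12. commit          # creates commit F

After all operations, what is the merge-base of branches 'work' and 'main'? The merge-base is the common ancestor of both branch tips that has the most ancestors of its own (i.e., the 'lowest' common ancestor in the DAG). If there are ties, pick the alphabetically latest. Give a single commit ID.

After op 1 (commit): HEAD=main@B [main=B]
After op 2 (branch): HEAD=main@B [main=B work=B]
After op 3 (commit): HEAD=main@C [main=C work=B]
After op 4 (commit): HEAD=main@D [main=D work=B]
After op 5 (checkout): HEAD=work@B [main=D work=B]
After op 6 (commit): HEAD=work@E [main=D work=E]
After op 7 (reset): HEAD=work@C [main=D work=C]
After op 8 (reset): HEAD=work@B [main=D work=B]
After op 9 (reset): HEAD=work@C [main=D work=C]
After op 10 (reset): HEAD=work@D [main=D work=D]
After op 11 (branch): HEAD=work@D [feat=D main=D work=D]
After op 12 (commit): HEAD=work@F [feat=D main=D work=F]
ancestors(work=F): ['A', 'B', 'C', 'D', 'F']
ancestors(main=D): ['A', 'B', 'C', 'D']
common: ['A', 'B', 'C', 'D']

Answer: D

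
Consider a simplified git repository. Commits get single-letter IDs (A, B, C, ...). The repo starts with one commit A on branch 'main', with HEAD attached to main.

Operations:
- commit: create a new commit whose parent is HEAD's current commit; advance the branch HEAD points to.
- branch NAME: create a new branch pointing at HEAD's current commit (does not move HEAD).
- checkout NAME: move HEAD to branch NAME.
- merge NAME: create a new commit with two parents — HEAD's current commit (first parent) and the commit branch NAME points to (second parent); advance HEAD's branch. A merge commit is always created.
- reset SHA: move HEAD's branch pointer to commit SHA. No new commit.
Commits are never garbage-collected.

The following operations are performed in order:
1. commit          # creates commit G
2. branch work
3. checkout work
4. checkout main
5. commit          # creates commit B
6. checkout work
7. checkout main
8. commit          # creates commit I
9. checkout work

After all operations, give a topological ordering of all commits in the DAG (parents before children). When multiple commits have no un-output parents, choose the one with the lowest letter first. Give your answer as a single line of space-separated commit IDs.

After op 1 (commit): HEAD=main@G [main=G]
After op 2 (branch): HEAD=main@G [main=G work=G]
After op 3 (checkout): HEAD=work@G [main=G work=G]
After op 4 (checkout): HEAD=main@G [main=G work=G]
After op 5 (commit): HEAD=main@B [main=B work=G]
After op 6 (checkout): HEAD=work@G [main=B work=G]
After op 7 (checkout): HEAD=main@B [main=B work=G]
After op 8 (commit): HEAD=main@I [main=I work=G]
After op 9 (checkout): HEAD=work@G [main=I work=G]
commit A: parents=[]
commit B: parents=['G']
commit G: parents=['A']
commit I: parents=['B']

Answer: A G B I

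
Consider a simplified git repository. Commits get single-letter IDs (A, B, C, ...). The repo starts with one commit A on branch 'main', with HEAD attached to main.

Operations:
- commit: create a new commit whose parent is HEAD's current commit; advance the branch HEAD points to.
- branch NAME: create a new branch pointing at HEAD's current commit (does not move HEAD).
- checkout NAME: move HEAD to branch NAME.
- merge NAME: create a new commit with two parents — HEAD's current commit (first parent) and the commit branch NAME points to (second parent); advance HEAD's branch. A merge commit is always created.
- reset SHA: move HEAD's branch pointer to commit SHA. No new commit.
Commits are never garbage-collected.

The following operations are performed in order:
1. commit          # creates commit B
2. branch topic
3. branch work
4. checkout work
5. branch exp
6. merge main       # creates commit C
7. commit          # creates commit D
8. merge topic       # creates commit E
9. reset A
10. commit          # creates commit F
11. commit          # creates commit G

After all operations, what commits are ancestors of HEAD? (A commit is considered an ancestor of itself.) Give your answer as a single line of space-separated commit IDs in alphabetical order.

Answer: A F G

Derivation:
After op 1 (commit): HEAD=main@B [main=B]
After op 2 (branch): HEAD=main@B [main=B topic=B]
After op 3 (branch): HEAD=main@B [main=B topic=B work=B]
After op 4 (checkout): HEAD=work@B [main=B topic=B work=B]
After op 5 (branch): HEAD=work@B [exp=B main=B topic=B work=B]
After op 6 (merge): HEAD=work@C [exp=B main=B topic=B work=C]
After op 7 (commit): HEAD=work@D [exp=B main=B topic=B work=D]
After op 8 (merge): HEAD=work@E [exp=B main=B topic=B work=E]
After op 9 (reset): HEAD=work@A [exp=B main=B topic=B work=A]
After op 10 (commit): HEAD=work@F [exp=B main=B topic=B work=F]
After op 11 (commit): HEAD=work@G [exp=B main=B topic=B work=G]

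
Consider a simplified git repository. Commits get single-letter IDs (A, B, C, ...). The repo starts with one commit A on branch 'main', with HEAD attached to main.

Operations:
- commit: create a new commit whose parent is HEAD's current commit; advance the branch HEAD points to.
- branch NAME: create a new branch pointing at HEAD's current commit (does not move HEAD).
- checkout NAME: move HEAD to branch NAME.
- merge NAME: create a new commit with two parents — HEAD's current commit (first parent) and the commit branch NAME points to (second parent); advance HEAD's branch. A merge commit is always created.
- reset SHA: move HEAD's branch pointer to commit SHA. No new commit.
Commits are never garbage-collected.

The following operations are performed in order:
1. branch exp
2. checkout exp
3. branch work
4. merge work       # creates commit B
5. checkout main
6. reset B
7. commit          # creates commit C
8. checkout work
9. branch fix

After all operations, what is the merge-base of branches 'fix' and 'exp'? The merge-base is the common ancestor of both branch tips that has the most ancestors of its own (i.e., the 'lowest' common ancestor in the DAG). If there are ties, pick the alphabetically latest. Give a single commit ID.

After op 1 (branch): HEAD=main@A [exp=A main=A]
After op 2 (checkout): HEAD=exp@A [exp=A main=A]
After op 3 (branch): HEAD=exp@A [exp=A main=A work=A]
After op 4 (merge): HEAD=exp@B [exp=B main=A work=A]
After op 5 (checkout): HEAD=main@A [exp=B main=A work=A]
After op 6 (reset): HEAD=main@B [exp=B main=B work=A]
After op 7 (commit): HEAD=main@C [exp=B main=C work=A]
After op 8 (checkout): HEAD=work@A [exp=B main=C work=A]
After op 9 (branch): HEAD=work@A [exp=B fix=A main=C work=A]
ancestors(fix=A): ['A']
ancestors(exp=B): ['A', 'B']
common: ['A']

Answer: A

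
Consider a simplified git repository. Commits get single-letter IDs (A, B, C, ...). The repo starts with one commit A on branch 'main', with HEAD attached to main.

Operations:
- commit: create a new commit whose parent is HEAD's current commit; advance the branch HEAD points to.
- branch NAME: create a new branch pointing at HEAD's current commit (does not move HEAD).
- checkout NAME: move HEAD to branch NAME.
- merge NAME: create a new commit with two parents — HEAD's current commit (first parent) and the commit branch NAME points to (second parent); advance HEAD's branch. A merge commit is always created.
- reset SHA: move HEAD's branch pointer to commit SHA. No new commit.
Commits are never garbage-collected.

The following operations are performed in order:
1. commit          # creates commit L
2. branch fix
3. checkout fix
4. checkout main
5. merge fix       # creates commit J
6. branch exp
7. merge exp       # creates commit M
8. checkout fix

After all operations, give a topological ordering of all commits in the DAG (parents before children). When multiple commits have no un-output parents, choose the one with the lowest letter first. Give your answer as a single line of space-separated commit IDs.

After op 1 (commit): HEAD=main@L [main=L]
After op 2 (branch): HEAD=main@L [fix=L main=L]
After op 3 (checkout): HEAD=fix@L [fix=L main=L]
After op 4 (checkout): HEAD=main@L [fix=L main=L]
After op 5 (merge): HEAD=main@J [fix=L main=J]
After op 6 (branch): HEAD=main@J [exp=J fix=L main=J]
After op 7 (merge): HEAD=main@M [exp=J fix=L main=M]
After op 8 (checkout): HEAD=fix@L [exp=J fix=L main=M]
commit A: parents=[]
commit J: parents=['L', 'L']
commit L: parents=['A']
commit M: parents=['J', 'J']

Answer: A L J M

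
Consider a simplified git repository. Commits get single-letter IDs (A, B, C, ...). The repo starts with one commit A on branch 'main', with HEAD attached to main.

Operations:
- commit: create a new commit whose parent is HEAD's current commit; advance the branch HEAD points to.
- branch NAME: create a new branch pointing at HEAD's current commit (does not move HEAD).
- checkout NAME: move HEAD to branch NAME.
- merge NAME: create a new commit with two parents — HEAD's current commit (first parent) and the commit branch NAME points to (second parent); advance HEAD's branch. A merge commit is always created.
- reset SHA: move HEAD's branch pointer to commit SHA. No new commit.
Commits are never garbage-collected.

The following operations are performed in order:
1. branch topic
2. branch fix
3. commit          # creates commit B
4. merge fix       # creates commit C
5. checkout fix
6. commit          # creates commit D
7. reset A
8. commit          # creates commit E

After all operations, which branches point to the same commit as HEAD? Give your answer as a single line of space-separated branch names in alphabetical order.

Answer: fix

Derivation:
After op 1 (branch): HEAD=main@A [main=A topic=A]
After op 2 (branch): HEAD=main@A [fix=A main=A topic=A]
After op 3 (commit): HEAD=main@B [fix=A main=B topic=A]
After op 4 (merge): HEAD=main@C [fix=A main=C topic=A]
After op 5 (checkout): HEAD=fix@A [fix=A main=C topic=A]
After op 6 (commit): HEAD=fix@D [fix=D main=C topic=A]
After op 7 (reset): HEAD=fix@A [fix=A main=C topic=A]
After op 8 (commit): HEAD=fix@E [fix=E main=C topic=A]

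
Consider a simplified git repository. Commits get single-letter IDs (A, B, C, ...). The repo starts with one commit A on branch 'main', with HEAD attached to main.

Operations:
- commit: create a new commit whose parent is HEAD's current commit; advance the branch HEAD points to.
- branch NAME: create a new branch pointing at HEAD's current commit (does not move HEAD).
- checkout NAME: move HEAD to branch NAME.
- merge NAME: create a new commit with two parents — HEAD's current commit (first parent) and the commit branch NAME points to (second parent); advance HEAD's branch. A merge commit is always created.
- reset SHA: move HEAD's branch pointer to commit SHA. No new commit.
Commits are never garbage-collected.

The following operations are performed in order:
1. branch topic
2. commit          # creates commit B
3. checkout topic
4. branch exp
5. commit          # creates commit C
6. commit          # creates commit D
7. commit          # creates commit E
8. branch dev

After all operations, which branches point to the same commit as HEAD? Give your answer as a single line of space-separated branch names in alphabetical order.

After op 1 (branch): HEAD=main@A [main=A topic=A]
After op 2 (commit): HEAD=main@B [main=B topic=A]
After op 3 (checkout): HEAD=topic@A [main=B topic=A]
After op 4 (branch): HEAD=topic@A [exp=A main=B topic=A]
After op 5 (commit): HEAD=topic@C [exp=A main=B topic=C]
After op 6 (commit): HEAD=topic@D [exp=A main=B topic=D]
After op 7 (commit): HEAD=topic@E [exp=A main=B topic=E]
After op 8 (branch): HEAD=topic@E [dev=E exp=A main=B topic=E]

Answer: dev topic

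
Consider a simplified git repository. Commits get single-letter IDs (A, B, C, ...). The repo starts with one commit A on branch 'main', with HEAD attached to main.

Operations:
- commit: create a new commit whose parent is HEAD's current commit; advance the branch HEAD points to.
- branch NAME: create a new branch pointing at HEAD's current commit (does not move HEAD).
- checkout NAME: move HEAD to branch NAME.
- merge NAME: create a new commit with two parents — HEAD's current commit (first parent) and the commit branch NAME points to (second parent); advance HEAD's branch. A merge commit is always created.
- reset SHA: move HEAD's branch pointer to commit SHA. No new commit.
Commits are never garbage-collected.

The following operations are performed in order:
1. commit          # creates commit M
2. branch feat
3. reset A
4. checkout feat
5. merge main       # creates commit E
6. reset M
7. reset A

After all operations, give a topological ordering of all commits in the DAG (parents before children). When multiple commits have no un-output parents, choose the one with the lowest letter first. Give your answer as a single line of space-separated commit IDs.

After op 1 (commit): HEAD=main@M [main=M]
After op 2 (branch): HEAD=main@M [feat=M main=M]
After op 3 (reset): HEAD=main@A [feat=M main=A]
After op 4 (checkout): HEAD=feat@M [feat=M main=A]
After op 5 (merge): HEAD=feat@E [feat=E main=A]
After op 6 (reset): HEAD=feat@M [feat=M main=A]
After op 7 (reset): HEAD=feat@A [feat=A main=A]
commit A: parents=[]
commit E: parents=['M', 'A']
commit M: parents=['A']

Answer: A M E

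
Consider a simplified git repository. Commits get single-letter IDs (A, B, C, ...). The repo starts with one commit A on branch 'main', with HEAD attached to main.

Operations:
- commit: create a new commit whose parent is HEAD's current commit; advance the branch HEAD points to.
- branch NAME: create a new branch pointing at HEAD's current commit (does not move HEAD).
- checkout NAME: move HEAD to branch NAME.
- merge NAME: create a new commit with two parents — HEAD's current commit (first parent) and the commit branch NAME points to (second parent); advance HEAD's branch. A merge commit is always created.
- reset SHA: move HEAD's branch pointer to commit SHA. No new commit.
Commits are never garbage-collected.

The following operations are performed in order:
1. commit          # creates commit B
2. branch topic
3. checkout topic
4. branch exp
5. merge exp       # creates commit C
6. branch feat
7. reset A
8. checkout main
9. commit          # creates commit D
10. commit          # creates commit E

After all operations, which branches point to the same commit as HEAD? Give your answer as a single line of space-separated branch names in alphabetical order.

After op 1 (commit): HEAD=main@B [main=B]
After op 2 (branch): HEAD=main@B [main=B topic=B]
After op 3 (checkout): HEAD=topic@B [main=B topic=B]
After op 4 (branch): HEAD=topic@B [exp=B main=B topic=B]
After op 5 (merge): HEAD=topic@C [exp=B main=B topic=C]
After op 6 (branch): HEAD=topic@C [exp=B feat=C main=B topic=C]
After op 7 (reset): HEAD=topic@A [exp=B feat=C main=B topic=A]
After op 8 (checkout): HEAD=main@B [exp=B feat=C main=B topic=A]
After op 9 (commit): HEAD=main@D [exp=B feat=C main=D topic=A]
After op 10 (commit): HEAD=main@E [exp=B feat=C main=E topic=A]

Answer: main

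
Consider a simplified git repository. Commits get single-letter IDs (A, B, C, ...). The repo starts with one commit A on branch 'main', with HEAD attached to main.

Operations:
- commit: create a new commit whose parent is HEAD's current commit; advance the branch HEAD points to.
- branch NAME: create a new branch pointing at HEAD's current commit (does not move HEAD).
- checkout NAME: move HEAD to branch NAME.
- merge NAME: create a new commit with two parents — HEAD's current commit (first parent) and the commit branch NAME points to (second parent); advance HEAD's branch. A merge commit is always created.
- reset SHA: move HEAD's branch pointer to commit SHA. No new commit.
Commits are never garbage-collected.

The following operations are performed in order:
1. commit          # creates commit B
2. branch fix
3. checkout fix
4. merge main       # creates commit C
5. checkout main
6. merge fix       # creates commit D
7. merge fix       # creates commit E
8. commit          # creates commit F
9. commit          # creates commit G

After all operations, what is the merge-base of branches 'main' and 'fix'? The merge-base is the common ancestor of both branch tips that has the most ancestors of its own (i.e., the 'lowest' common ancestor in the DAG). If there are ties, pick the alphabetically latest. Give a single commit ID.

After op 1 (commit): HEAD=main@B [main=B]
After op 2 (branch): HEAD=main@B [fix=B main=B]
After op 3 (checkout): HEAD=fix@B [fix=B main=B]
After op 4 (merge): HEAD=fix@C [fix=C main=B]
After op 5 (checkout): HEAD=main@B [fix=C main=B]
After op 6 (merge): HEAD=main@D [fix=C main=D]
After op 7 (merge): HEAD=main@E [fix=C main=E]
After op 8 (commit): HEAD=main@F [fix=C main=F]
After op 9 (commit): HEAD=main@G [fix=C main=G]
ancestors(main=G): ['A', 'B', 'C', 'D', 'E', 'F', 'G']
ancestors(fix=C): ['A', 'B', 'C']
common: ['A', 'B', 'C']

Answer: C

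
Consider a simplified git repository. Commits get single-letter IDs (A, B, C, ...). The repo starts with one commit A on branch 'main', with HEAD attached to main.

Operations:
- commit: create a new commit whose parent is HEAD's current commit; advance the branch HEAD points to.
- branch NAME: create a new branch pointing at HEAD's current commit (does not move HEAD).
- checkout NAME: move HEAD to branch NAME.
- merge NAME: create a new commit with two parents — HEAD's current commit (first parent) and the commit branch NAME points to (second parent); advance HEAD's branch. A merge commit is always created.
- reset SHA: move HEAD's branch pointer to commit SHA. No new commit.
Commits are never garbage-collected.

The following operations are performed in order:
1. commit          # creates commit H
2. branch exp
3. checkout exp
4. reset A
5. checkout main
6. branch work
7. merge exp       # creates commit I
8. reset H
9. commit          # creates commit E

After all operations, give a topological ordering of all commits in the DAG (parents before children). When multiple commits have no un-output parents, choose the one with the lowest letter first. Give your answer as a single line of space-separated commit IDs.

Answer: A H E I

Derivation:
After op 1 (commit): HEAD=main@H [main=H]
After op 2 (branch): HEAD=main@H [exp=H main=H]
After op 3 (checkout): HEAD=exp@H [exp=H main=H]
After op 4 (reset): HEAD=exp@A [exp=A main=H]
After op 5 (checkout): HEAD=main@H [exp=A main=H]
After op 6 (branch): HEAD=main@H [exp=A main=H work=H]
After op 7 (merge): HEAD=main@I [exp=A main=I work=H]
After op 8 (reset): HEAD=main@H [exp=A main=H work=H]
After op 9 (commit): HEAD=main@E [exp=A main=E work=H]
commit A: parents=[]
commit E: parents=['H']
commit H: parents=['A']
commit I: parents=['H', 'A']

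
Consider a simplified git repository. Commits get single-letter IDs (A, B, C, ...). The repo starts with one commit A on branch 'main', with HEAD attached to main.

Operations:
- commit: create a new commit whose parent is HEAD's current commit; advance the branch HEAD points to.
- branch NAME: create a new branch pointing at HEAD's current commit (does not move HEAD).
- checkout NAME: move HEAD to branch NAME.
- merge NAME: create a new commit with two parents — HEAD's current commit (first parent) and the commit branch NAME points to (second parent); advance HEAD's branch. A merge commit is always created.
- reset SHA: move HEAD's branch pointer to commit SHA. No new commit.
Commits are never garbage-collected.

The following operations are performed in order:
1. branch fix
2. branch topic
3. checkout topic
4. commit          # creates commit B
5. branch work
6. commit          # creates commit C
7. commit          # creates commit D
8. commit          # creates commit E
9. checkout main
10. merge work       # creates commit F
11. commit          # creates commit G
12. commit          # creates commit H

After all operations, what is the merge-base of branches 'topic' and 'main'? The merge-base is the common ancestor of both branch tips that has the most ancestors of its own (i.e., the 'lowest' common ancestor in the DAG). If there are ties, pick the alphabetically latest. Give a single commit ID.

After op 1 (branch): HEAD=main@A [fix=A main=A]
After op 2 (branch): HEAD=main@A [fix=A main=A topic=A]
After op 3 (checkout): HEAD=topic@A [fix=A main=A topic=A]
After op 4 (commit): HEAD=topic@B [fix=A main=A topic=B]
After op 5 (branch): HEAD=topic@B [fix=A main=A topic=B work=B]
After op 6 (commit): HEAD=topic@C [fix=A main=A topic=C work=B]
After op 7 (commit): HEAD=topic@D [fix=A main=A topic=D work=B]
After op 8 (commit): HEAD=topic@E [fix=A main=A topic=E work=B]
After op 9 (checkout): HEAD=main@A [fix=A main=A topic=E work=B]
After op 10 (merge): HEAD=main@F [fix=A main=F topic=E work=B]
After op 11 (commit): HEAD=main@G [fix=A main=G topic=E work=B]
After op 12 (commit): HEAD=main@H [fix=A main=H topic=E work=B]
ancestors(topic=E): ['A', 'B', 'C', 'D', 'E']
ancestors(main=H): ['A', 'B', 'F', 'G', 'H']
common: ['A', 'B']

Answer: B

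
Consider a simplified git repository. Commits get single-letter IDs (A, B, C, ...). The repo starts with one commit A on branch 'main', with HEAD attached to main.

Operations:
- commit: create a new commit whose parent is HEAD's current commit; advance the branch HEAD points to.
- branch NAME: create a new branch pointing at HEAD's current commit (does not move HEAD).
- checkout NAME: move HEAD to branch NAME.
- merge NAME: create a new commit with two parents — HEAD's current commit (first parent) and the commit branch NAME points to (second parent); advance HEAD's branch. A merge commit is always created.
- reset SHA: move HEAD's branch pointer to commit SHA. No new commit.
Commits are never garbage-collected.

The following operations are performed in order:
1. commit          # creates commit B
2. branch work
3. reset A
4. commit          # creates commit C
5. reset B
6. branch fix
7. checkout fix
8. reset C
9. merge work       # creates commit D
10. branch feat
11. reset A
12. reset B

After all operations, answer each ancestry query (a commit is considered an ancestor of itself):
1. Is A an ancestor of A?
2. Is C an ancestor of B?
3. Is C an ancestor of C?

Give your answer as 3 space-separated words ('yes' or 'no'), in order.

Answer: yes no yes

Derivation:
After op 1 (commit): HEAD=main@B [main=B]
After op 2 (branch): HEAD=main@B [main=B work=B]
After op 3 (reset): HEAD=main@A [main=A work=B]
After op 4 (commit): HEAD=main@C [main=C work=B]
After op 5 (reset): HEAD=main@B [main=B work=B]
After op 6 (branch): HEAD=main@B [fix=B main=B work=B]
After op 7 (checkout): HEAD=fix@B [fix=B main=B work=B]
After op 8 (reset): HEAD=fix@C [fix=C main=B work=B]
After op 9 (merge): HEAD=fix@D [fix=D main=B work=B]
After op 10 (branch): HEAD=fix@D [feat=D fix=D main=B work=B]
After op 11 (reset): HEAD=fix@A [feat=D fix=A main=B work=B]
After op 12 (reset): HEAD=fix@B [feat=D fix=B main=B work=B]
ancestors(A) = {A}; A in? yes
ancestors(B) = {A,B}; C in? no
ancestors(C) = {A,C}; C in? yes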